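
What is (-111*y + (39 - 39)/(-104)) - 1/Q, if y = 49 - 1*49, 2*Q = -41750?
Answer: 1/20875 ≈ 4.7904e-5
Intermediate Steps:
Q = -20875 (Q = (½)*(-41750) = -20875)
y = 0 (y = 49 - 49 = 0)
(-111*y + (39 - 39)/(-104)) - 1/Q = (-111*0 + (39 - 39)/(-104)) - 1/(-20875) = (0 + 0*(-1/104)) - 1*(-1/20875) = (0 + 0) + 1/20875 = 0 + 1/20875 = 1/20875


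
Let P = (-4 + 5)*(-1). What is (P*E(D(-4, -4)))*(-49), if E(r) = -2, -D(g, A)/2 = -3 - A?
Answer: -98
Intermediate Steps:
D(g, A) = 6 + 2*A (D(g, A) = -2*(-3 - A) = 6 + 2*A)
P = -1 (P = 1*(-1) = -1)
(P*E(D(-4, -4)))*(-49) = -1*(-2)*(-49) = 2*(-49) = -98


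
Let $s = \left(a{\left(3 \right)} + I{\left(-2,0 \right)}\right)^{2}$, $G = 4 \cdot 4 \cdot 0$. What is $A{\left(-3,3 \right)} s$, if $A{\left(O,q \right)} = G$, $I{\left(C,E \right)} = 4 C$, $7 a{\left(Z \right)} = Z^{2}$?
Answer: $0$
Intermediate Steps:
$a{\left(Z \right)} = \frac{Z^{2}}{7}$
$G = 0$ ($G = 16 \cdot 0 = 0$)
$A{\left(O,q \right)} = 0$
$s = \frac{2209}{49}$ ($s = \left(\frac{3^{2}}{7} + 4 \left(-2\right)\right)^{2} = \left(\frac{1}{7} \cdot 9 - 8\right)^{2} = \left(\frac{9}{7} - 8\right)^{2} = \left(- \frac{47}{7}\right)^{2} = \frac{2209}{49} \approx 45.082$)
$A{\left(-3,3 \right)} s = 0 \cdot \frac{2209}{49} = 0$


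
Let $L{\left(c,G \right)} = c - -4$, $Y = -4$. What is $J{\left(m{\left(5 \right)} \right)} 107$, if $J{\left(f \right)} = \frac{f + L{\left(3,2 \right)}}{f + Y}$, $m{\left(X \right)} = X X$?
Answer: $\frac{3424}{21} \approx 163.05$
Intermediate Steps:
$L{\left(c,G \right)} = 4 + c$ ($L{\left(c,G \right)} = c + 4 = 4 + c$)
$m{\left(X \right)} = X^{2}$
$J{\left(f \right)} = \frac{7 + f}{-4 + f}$ ($J{\left(f \right)} = \frac{f + \left(4 + 3\right)}{f - 4} = \frac{f + 7}{-4 + f} = \frac{7 + f}{-4 + f}$)
$J{\left(m{\left(5 \right)} \right)} 107 = \frac{7 + 5^{2}}{-4 + 5^{2}} \cdot 107 = \frac{7 + 25}{-4 + 25} \cdot 107 = \frac{1}{21} \cdot 32 \cdot 107 = \frac{32}{21} \cdot 107 = \frac{3424}{21}$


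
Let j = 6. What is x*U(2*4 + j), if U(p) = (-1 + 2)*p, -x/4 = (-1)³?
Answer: 56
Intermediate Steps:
x = 4 (x = -4*(-1)³ = -4*(-1) = 4)
U(p) = p (U(p) = 1*p = p)
x*U(2*4 + j) = 4*(2*4 + 6) = 4*(8 + 6) = 4*14 = 56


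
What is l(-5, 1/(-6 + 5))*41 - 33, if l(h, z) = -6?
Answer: -279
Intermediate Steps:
l(-5, 1/(-6 + 5))*41 - 33 = -6*41 - 33 = -246 - 33 = -279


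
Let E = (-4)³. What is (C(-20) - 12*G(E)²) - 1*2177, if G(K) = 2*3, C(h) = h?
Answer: -2629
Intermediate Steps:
E = -64
G(K) = 6
(C(-20) - 12*G(E)²) - 1*2177 = (-20 - 12*6²) - 1*2177 = (-20 - 12*36) - 2177 = (-20 - 432) - 2177 = -452 - 2177 = -2629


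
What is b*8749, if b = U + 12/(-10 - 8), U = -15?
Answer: -411203/3 ≈ -1.3707e+5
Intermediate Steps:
b = -47/3 (b = -15 + 12/(-10 - 8) = -15 + 12/(-18) = -15 + 12*(-1/18) = -15 - ⅔ = -47/3 ≈ -15.667)
b*8749 = -47/3*8749 = -411203/3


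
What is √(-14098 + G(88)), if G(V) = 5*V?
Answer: I*√13658 ≈ 116.87*I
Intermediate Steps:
√(-14098 + G(88)) = √(-14098 + 5*88) = √(-14098 + 440) = √(-13658) = I*√13658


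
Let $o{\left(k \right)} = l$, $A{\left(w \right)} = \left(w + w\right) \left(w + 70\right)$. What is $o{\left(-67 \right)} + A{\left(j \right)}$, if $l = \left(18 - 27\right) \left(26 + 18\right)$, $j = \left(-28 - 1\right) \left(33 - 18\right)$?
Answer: $317154$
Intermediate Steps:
$j = -435$ ($j = \left(-29\right) 15 = -435$)
$l = -396$ ($l = \left(-9\right) 44 = -396$)
$A{\left(w \right)} = 2 w \left(70 + w\right)$
$o{\left(k \right)} = -396$
$o{\left(-67 \right)} + A{\left(j \right)} = -396 + 2 \left(-435\right) \left(70 - 435\right) = -396 + 2 \left(-435\right) \left(-365\right) = -396 + 317550 = 317154$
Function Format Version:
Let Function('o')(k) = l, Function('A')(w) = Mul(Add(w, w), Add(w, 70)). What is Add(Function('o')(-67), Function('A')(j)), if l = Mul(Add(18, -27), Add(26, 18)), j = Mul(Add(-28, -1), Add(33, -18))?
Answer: 317154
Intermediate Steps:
j = -435 (j = Mul(-29, 15) = -435)
l = -396 (l = Mul(-9, 44) = -396)
Function('A')(w) = Mul(2, w, Add(70, w)) (Function('A')(w) = Mul(Mul(2, w), Add(70, w)) = Mul(2, w, Add(70, w)))
Function('o')(k) = -396
Add(Function('o')(-67), Function('A')(j)) = Add(-396, Mul(2, -435, Add(70, -435))) = Add(-396, Mul(2, -435, -365)) = Add(-396, 317550) = 317154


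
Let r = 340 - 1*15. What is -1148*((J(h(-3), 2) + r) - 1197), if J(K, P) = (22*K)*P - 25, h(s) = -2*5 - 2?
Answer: 1635900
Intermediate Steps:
h(s) = -12 (h(s) = -10 - 2 = -12)
J(K, P) = -25 + 22*K*P (J(K, P) = 22*K*P - 25 = -25 + 22*K*P)
r = 325 (r = 340 - 15 = 325)
-1148*((J(h(-3), 2) + r) - 1197) = -1148*(((-25 + 22*(-12)*2) + 325) - 1197) = -1148*(((-25 - 528) + 325) - 1197) = -1148*((-553 + 325) - 1197) = -1148*(-228 - 1197) = -1148*(-1425) = 1635900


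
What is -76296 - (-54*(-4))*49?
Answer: -86880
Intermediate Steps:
-76296 - (-54*(-4))*49 = -76296 - 216*49 = -76296 - 1*10584 = -76296 - 10584 = -86880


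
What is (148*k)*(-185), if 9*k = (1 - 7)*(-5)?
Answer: -273800/3 ≈ -91267.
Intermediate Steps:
k = 10/3 (k = ((1 - 7)*(-5))/9 = (-6*(-5))/9 = (⅑)*30 = 10/3 ≈ 3.3333)
(148*k)*(-185) = (148*(10/3))*(-185) = (1480/3)*(-185) = -273800/3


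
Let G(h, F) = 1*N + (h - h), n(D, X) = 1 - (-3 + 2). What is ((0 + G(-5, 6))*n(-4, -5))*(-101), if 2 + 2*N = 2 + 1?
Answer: -101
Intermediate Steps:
n(D, X) = 2 (n(D, X) = 1 - 1*(-1) = 1 + 1 = 2)
N = ½ (N = -1 + (2 + 1)/2 = -1 + (½)*3 = -1 + 3/2 = ½ ≈ 0.50000)
G(h, F) = ½ (G(h, F) = 1*(½) + (h - h) = ½ + 0 = ½)
((0 + G(-5, 6))*n(-4, -5))*(-101) = ((0 + ½)*2)*(-101) = ((½)*2)*(-101) = 1*(-101) = -101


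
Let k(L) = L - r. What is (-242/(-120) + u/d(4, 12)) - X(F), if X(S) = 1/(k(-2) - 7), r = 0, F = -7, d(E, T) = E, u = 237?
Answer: 2762/45 ≈ 61.378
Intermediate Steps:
k(L) = L (k(L) = L - 1*0 = L + 0 = L)
X(S) = -⅑ (X(S) = 1/(-2 - 7) = 1/(-9) = -⅑)
(-242/(-120) + u/d(4, 12)) - X(F) = (-242/(-120) + 237/4) - 1*(-⅑) = (-242*(-1/120) + 237*(¼)) + ⅑ = (121/60 + 237/4) + ⅑ = 919/15 + ⅑ = 2762/45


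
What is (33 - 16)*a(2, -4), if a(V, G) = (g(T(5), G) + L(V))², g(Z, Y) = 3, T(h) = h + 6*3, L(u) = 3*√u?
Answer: 459 + 306*√2 ≈ 891.75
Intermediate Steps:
T(h) = 18 + h (T(h) = h + 18 = 18 + h)
a(V, G) = (3 + 3*√V)²
(33 - 16)*a(2, -4) = (33 - 16)*(9*(1 + √2)²) = 17*(9*(1 + √2)²) = 153*(1 + √2)²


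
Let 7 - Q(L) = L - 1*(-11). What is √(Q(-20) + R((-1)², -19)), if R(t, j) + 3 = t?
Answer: √14 ≈ 3.7417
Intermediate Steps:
R(t, j) = -3 + t
Q(L) = -4 - L (Q(L) = 7 - (L - 1*(-11)) = 7 - (L + 11) = 7 - (11 + L) = 7 + (-11 - L) = -4 - L)
√(Q(-20) + R((-1)², -19)) = √((-4 - 1*(-20)) + (-3 + (-1)²)) = √((-4 + 20) + (-3 + 1)) = √(16 - 2) = √14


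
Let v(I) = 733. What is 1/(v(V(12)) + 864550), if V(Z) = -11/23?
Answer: 1/865283 ≈ 1.1557e-6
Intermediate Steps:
V(Z) = -11/23 (V(Z) = -11*1/23 = -11/23)
1/(v(V(12)) + 864550) = 1/(733 + 864550) = 1/865283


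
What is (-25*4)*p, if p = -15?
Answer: 1500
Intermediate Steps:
(-25*4)*p = -25*4*(-15) = -100*(-15) = 1500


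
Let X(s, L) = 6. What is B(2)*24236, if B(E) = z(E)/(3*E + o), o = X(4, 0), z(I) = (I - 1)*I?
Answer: 12118/3 ≈ 4039.3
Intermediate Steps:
z(I) = I*(-1 + I) (z(I) = (-1 + I)*I = I*(-1 + I))
o = 6
B(E) = E*(-1 + E)/(6 + 3*E) (B(E) = (E*(-1 + E))/(3*E + 6) = (E*(-1 + E))/(6 + 3*E) = E*(-1 + E)/(6 + 3*E))
B(2)*24236 = ((⅓)*2*(-1 + 2)/(2 + 2))*24236 = ((⅓)*2*1/4)*24236 = ((⅓)*2*(¼)*1)*24236 = (⅙)*24236 = 12118/3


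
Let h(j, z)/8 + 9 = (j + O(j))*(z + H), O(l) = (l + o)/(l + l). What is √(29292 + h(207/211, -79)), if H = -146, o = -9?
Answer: 2*√204961674795/4853 ≈ 186.58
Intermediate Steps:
O(l) = (-9 + l)/(2*l) (O(l) = (l - 9)/(l + l) = (-9 + l)/((2*l)) = (-9 + l)*(1/(2*l)) = (-9 + l)/(2*l))
h(j, z) = -72 + 8*(-146 + z)*(j + (-9 + j)/(2*j)) (h(j, z) = -72 + 8*((j + (-9 + j)/(2*j))*(z - 146)) = -72 + 8*((j + (-9 + j)/(2*j))*(-146 + z)) = -72 + 8*((-146 + z)*(j + (-9 + j)/(2*j))) = -72 + 8*(-146 + z)*(j + (-9 + j)/(2*j)))
√(29292 + h(207/211, -79)) = √(29292 + (-656 - 241776/211 + 4*(-79) + 5256/((207/211)) - 36*(-79)/207/211 + 8*(207/211)*(-79))) = √(29292 + (-656 - 241776/211 - 316 + 5256/((207*(1/211))) - 36*(-79)/207*(1/211) + 8*(207*(1/211))*(-79))) = √(29292 + (-656 - 1168*207/211 - 316 + 5256/(207/211) - 36*(-79)/207/211 + 8*(207/211)*(-79))) = √(29292 + (-656 - 241776/211 - 316 + 5256*(211/207) - 36*(-79)*211/207 - 130824/211)) = √(29292 + (-656 - 241776/211 - 316 + 123224/23 + 66676/23 - 130824/211)) = √(29292 + 26781984/4853) = √(168936060/4853) = 2*√204961674795/4853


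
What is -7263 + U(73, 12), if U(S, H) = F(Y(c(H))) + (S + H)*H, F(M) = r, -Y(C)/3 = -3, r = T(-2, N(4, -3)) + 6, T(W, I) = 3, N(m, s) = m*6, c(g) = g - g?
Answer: -6234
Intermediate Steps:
c(g) = 0
N(m, s) = 6*m
r = 9 (r = 3 + 6 = 9)
Y(C) = 9 (Y(C) = -3*(-3) = 9)
F(M) = 9
U(S, H) = 9 + H*(H + S) (U(S, H) = 9 + (S + H)*H = 9 + (H + S)*H = 9 + H*(H + S))
-7263 + U(73, 12) = -7263 + (9 + 12² + 12*73) = -7263 + (9 + 144 + 876) = -7263 + 1029 = -6234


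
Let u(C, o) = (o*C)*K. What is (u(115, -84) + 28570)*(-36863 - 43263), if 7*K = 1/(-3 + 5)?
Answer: -2233912880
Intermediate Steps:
K = 1/14 (K = 1/(7*(-3 + 5)) = (1/7)/2 = (1/7)*(1/2) = 1/14 ≈ 0.071429)
u(C, o) = C*o/14 (u(C, o) = (o*C)*(1/14) = (C*o)*(1/14) = C*o/14)
(u(115, -84) + 28570)*(-36863 - 43263) = ((1/14)*115*(-84) + 28570)*(-36863 - 43263) = (-690 + 28570)*(-80126) = 27880*(-80126) = -2233912880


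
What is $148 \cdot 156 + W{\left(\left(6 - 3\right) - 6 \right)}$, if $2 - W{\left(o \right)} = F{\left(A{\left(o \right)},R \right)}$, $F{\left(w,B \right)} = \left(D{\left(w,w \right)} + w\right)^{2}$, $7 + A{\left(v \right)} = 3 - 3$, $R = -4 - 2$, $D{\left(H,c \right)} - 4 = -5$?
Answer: $23026$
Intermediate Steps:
$D{\left(H,c \right)} = -1$ ($D{\left(H,c \right)} = 4 - 5 = -1$)
$R = -6$ ($R = -4 - 2 = -6$)
$A{\left(v \right)} = -7$ ($A{\left(v \right)} = -7 + \left(3 - 3\right) = -7 + 0 = -7$)
$F{\left(w,B \right)} = \left(-1 + w\right)^{2}$
$W{\left(o \right)} = -62$ ($W{\left(o \right)} = 2 - \left(-1 - 7\right)^{2} = 2 - \left(-8\right)^{2} = 2 - 64 = -62$)
$148 \cdot 156 + W{\left(\left(6 - 3\right) - 6 \right)} = 148 \cdot 156 - 62 = 23088 - 62 = 23026$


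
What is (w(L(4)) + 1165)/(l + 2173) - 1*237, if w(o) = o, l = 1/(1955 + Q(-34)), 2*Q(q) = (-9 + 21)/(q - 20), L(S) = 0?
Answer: -9040432717/38231771 ≈ -236.46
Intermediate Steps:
Q(q) = 6/(-20 + q) (Q(q) = ((-9 + 21)/(q - 20))/2 = (12/(-20 + q))/2 = 6/(-20 + q))
l = 9/17594 (l = 1/(1955 + 6/(-20 - 34)) = 1/(1955 + 6/(-54)) = 1/(1955 + 6*(-1/54)) = 1/(1955 - 1/9) = 1/(17594/9) = 9/17594 ≈ 0.00051154)
(w(L(4)) + 1165)/(l + 2173) - 1*237 = (0 + 1165)/(9/17594 + 2173) - 1*237 = 1165/(38231771/17594) - 237 = 1165*(17594/38231771) - 237 = 20497010/38231771 - 237 = -9040432717/38231771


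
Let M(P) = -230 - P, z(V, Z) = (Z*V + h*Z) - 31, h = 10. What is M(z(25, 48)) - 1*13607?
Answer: -15486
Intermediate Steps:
z(V, Z) = -31 + 10*Z + V*Z (z(V, Z) = (Z*V + 10*Z) - 31 = (V*Z + 10*Z) - 31 = (10*Z + V*Z) - 31 = -31 + 10*Z + V*Z)
M(z(25, 48)) - 1*13607 = (-230 - (-31 + 10*48 + 25*48)) - 1*13607 = (-230 - (-31 + 480 + 1200)) - 13607 = (-230 - 1*1649) - 13607 = (-230 - 1649) - 13607 = -1879 - 13607 = -15486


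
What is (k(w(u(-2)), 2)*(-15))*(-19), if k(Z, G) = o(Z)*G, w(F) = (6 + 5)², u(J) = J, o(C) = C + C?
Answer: 137940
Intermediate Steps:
o(C) = 2*C
w(F) = 121 (w(F) = 11² = 121)
k(Z, G) = 2*G*Z (k(Z, G) = (2*Z)*G = 2*G*Z)
(k(w(u(-2)), 2)*(-15))*(-19) = ((2*2*121)*(-15))*(-19) = (484*(-15))*(-19) = -7260*(-19) = 137940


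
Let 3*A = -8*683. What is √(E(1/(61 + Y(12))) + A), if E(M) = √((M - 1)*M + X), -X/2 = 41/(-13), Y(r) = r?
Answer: √(-14762651592 + 8541*√5668546)/2847 ≈ 42.648*I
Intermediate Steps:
X = 82/13 (X = -82/(-13) = -82*(-1)/13 = -2*(-41/13) = 82/13 ≈ 6.3077)
E(M) = √(82/13 + M*(-1 + M)) (E(M) = √((M - 1)*M + 82/13) = √((-1 + M)*M + 82/13) = √(M*(-1 + M) + 82/13) = √(82/13 + M*(-1 + M)))
A = -5464/3 (A = (-8*683)/3 = (⅓)*(-5464) = -5464/3 ≈ -1821.3)
√(E(1/(61 + Y(12))) + A) = √(√(1066 - 169/(61 + 12) + 169*(1/(61 + 12))²)/13 - 5464/3) = √(√(1066 - 169/73 + 169*(1/73)²)/13 - 5464/3) = √(√(1066 - 169*1/73 + 169*(1/73)²)/13 - 5464/3) = √(√(1066 - 169/73 + 169*(1/5329))/13 - 5464/3) = √(√(1066 - 169/73 + 169/5329)/13 - 5464/3) = √(√(5668546/5329)/13 - 5464/3) = √((√5668546/73)/13 - 5464/3) = √(√5668546/949 - 5464/3) = √(-5464/3 + √5668546/949)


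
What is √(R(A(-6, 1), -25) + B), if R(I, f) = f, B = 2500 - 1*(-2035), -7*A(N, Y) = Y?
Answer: √4510 ≈ 67.156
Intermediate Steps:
A(N, Y) = -Y/7
B = 4535 (B = 2500 + 2035 = 4535)
√(R(A(-6, 1), -25) + B) = √(-25 + 4535) = √4510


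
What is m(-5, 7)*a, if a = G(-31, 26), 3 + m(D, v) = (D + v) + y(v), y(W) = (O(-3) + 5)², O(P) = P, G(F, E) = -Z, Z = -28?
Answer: 84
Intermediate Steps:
G(F, E) = 28 (G(F, E) = -1*(-28) = 28)
y(W) = 4 (y(W) = (-3 + 5)² = 2² = 4)
m(D, v) = 1 + D + v (m(D, v) = -3 + ((D + v) + 4) = -3 + (4 + D + v) = 1 + D + v)
a = 28
m(-5, 7)*a = (1 - 5 + 7)*28 = 3*28 = 84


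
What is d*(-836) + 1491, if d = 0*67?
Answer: 1491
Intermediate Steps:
d = 0
d*(-836) + 1491 = 0*(-836) + 1491 = 0 + 1491 = 1491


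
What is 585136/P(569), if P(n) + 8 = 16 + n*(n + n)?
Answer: 292568/323765 ≈ 0.90364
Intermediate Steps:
P(n) = 8 + 2*n² (P(n) = -8 + (16 + n*(n + n)) = -8 + (16 + n*(2*n)) = -8 + (16 + 2*n²) = 8 + 2*n²)
585136/P(569) = 585136/(8 + 2*569²) = 585136/(8 + 2*323761) = 585136/(8 + 647522) = 585136/647530 = 585136*(1/647530) = 292568/323765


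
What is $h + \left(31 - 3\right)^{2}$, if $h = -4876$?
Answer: $-4092$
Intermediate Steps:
$h + \left(31 - 3\right)^{2} = -4876 + \left(31 - 3\right)^{2} = -4876 + 28^{2} = -4876 + 784 = -4092$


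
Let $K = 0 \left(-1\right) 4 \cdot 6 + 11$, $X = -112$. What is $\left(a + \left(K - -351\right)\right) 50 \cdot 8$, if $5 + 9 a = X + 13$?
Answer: $\frac{1261600}{9} \approx 1.4018 \cdot 10^{5}$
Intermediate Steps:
$a = - \frac{104}{9}$ ($a = - \frac{5}{9} + \frac{-112 + 13}{9} = - \frac{5}{9} + \frac{1}{9} \left(-99\right) = - \frac{5}{9} - 11 = - \frac{104}{9} \approx -11.556$)
$K = 11$ ($K = 0 \cdot 4 \cdot 6 + 11 = 0 \cdot 6 + 11 = 0 + 11 = 11$)
$\left(a + \left(K - -351\right)\right) 50 \cdot 8 = \left(- \frac{104}{9} + \left(11 - -351\right)\right) 50 \cdot 8 = \left(- \frac{104}{9} + \left(11 + 351\right)\right) 400 = \left(- \frac{104}{9} + 362\right) 400 = \frac{3154}{9} \cdot 400 = \frac{1261600}{9}$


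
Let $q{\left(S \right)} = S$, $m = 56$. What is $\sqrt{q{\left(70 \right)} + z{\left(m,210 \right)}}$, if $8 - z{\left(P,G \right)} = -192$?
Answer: $3 \sqrt{30} \approx 16.432$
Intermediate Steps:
$z{\left(P,G \right)} = 200$ ($z{\left(P,G \right)} = 8 - -192 = 8 + 192 = 200$)
$\sqrt{q{\left(70 \right)} + z{\left(m,210 \right)}} = \sqrt{70 + 200} = \sqrt{270} = 3 \sqrt{30}$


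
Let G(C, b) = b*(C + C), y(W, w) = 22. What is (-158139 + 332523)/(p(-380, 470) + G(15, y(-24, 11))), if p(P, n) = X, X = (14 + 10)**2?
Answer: 14532/103 ≈ 141.09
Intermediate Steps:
X = 576 (X = 24**2 = 576)
G(C, b) = 2*C*b (G(C, b) = b*(2*C) = 2*C*b)
p(P, n) = 576
(-158139 + 332523)/(p(-380, 470) + G(15, y(-24, 11))) = (-158139 + 332523)/(576 + 2*15*22) = 174384/(576 + 660) = 174384/1236 = 174384*(1/1236) = 14532/103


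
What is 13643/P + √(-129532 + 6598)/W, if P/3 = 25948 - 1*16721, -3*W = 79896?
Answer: 13643/27681 - I*√122934/26632 ≈ 0.49287 - 0.013165*I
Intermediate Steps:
W = -26632 (W = -⅓*79896 = -26632)
P = 27681 (P = 3*(25948 - 1*16721) = 3*(25948 - 16721) = 3*9227 = 27681)
13643/P + √(-129532 + 6598)/W = 13643/27681 + √(-129532 + 6598)/(-26632) = 13643*(1/27681) + √(-122934)*(-1/26632) = 13643/27681 + (I*√122934)*(-1/26632) = 13643/27681 - I*√122934/26632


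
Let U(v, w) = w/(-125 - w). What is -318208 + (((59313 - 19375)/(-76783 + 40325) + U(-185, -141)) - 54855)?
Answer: -108811936625/291664 ≈ -3.7307e+5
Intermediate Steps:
-318208 + (((59313 - 19375)/(-76783 + 40325) + U(-185, -141)) - 54855) = -318208 + (((59313 - 19375)/(-76783 + 40325) - 1*(-141)/(125 - 141)) - 54855) = -318208 + ((39938/(-36458) - 1*(-141)/(-16)) - 54855) = -318208 + ((39938*(-1/36458) - 1*(-141)*(-1/16)) - 54855) = -318208 + ((-19969/18229 - 141/16) - 54855) = -318208 + (-2889793/291664 - 54855) = -318208 - 16002118513/291664 = -108811936625/291664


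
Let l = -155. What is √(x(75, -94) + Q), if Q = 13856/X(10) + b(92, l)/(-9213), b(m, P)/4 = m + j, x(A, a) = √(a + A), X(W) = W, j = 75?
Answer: √(2940067485060 + 2121984225*I*√19)/46065 ≈ 37.223 + 0.058552*I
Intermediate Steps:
x(A, a) = √(A + a)
b(m, P) = 300 + 4*m (b(m, P) = 4*(m + 75) = 4*(75 + m) = 300 + 4*m)
Q = 63824324/46065 (Q = 13856/10 + (300 + 4*92)/(-9213) = 13856*(⅒) + (300 + 368)*(-1/9213) = 6928/5 + 668*(-1/9213) = 6928/5 - 668/9213 = 63824324/46065 ≈ 1385.5)
√(x(75, -94) + Q) = √(√(75 - 94) + 63824324/46065) = √(√(-19) + 63824324/46065) = √(I*√19 + 63824324/46065) = √(63824324/46065 + I*√19)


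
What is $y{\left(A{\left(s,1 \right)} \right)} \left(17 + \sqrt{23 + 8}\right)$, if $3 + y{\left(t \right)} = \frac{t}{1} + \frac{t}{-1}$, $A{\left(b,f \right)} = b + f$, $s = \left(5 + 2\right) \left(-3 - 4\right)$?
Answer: $-51 - 3 \sqrt{31} \approx -67.703$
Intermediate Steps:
$s = -49$ ($s = 7 \left(-7\right) = -49$)
$y{\left(t \right)} = -3$ ($y{\left(t \right)} = -3 + \left(\frac{t}{1} + \frac{t}{-1}\right) = -3 + \left(t 1 + t \left(-1\right)\right) = -3 + \left(t - t\right) = -3 + 0 = -3$)
$y{\left(A{\left(s,1 \right)} \right)} \left(17 + \sqrt{23 + 8}\right) = - 3 \left(17 + \sqrt{23 + 8}\right) = - 3 \left(17 + \sqrt{31}\right) = -51 - 3 \sqrt{31}$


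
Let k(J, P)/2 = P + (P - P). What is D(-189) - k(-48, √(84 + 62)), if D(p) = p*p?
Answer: 35721 - 2*√146 ≈ 35697.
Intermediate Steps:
D(p) = p²
k(J, P) = 2*P (k(J, P) = 2*(P + (P - P)) = 2*(P + 0) = 2*P)
D(-189) - k(-48, √(84 + 62)) = (-189)² - 2*√(84 + 62) = 35721 - 2*√146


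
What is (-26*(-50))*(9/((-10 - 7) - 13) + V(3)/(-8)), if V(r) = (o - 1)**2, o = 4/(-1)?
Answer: -8905/2 ≈ -4452.5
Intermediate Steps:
o = -4 (o = 4*(-1) = -4)
V(r) = 25 (V(r) = (-4 - 1)**2 = (-5)**2 = 25)
(-26*(-50))*(9/((-10 - 7) - 13) + V(3)/(-8)) = (-26*(-50))*(9/((-10 - 7) - 13) + 25/(-8)) = 1300*(9/(-17 - 13) + 25*(-1/8)) = 1300*(9/(-30) - 25/8) = 1300*(9*(-1/30) - 25/8) = 1300*(-3/10 - 25/8) = 1300*(-137/40) = -8905/2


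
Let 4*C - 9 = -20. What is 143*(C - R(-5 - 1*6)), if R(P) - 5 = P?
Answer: 1859/4 ≈ 464.75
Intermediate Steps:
C = -11/4 (C = 9/4 + (1/4)*(-20) = 9/4 - 5 = -11/4 ≈ -2.7500)
R(P) = 5 + P
143*(C - R(-5 - 1*6)) = 143*(-11/4 - (5 + (-5 - 1*6))) = 143*(-11/4 - (5 + (-5 - 6))) = 143*(-11/4 - (5 - 11)) = 143*(-11/4 - 1*(-6)) = 143*(-11/4 + 6) = 143*(13/4) = 1859/4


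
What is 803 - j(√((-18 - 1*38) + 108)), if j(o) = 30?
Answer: 773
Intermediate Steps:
803 - j(√((-18 - 1*38) + 108)) = 803 - 1*30 = 803 - 30 = 773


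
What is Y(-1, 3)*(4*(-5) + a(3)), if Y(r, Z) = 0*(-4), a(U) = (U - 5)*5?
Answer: 0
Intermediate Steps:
a(U) = -25 + 5*U (a(U) = (-5 + U)*5 = -25 + 5*U)
Y(r, Z) = 0
Y(-1, 3)*(4*(-5) + a(3)) = 0*(4*(-5) + (-25 + 5*3)) = 0*(-20 + (-25 + 15)) = 0*(-20 - 10) = 0*(-30) = 0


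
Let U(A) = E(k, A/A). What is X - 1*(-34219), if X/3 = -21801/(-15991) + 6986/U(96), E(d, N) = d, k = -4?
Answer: 926953175/31982 ≈ 28984.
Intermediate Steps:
U(A) = -4
X = -167438883/31982 (X = 3*(-21801/(-15991) + 6986/(-4)) = 3*(-21801*(-1/15991) + 6986*(-¼)) = 3*(21801/15991 - 3493/2) = 3*(-55812961/31982) = -167438883/31982 ≈ -5235.4)
X - 1*(-34219) = -167438883/31982 - 1*(-34219) = -167438883/31982 + 34219 = 926953175/31982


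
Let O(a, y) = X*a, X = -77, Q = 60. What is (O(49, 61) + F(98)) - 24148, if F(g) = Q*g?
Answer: -22041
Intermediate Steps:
F(g) = 60*g
O(a, y) = -77*a
(O(49, 61) + F(98)) - 24148 = (-77*49 + 60*98) - 24148 = (-3773 + 5880) - 24148 = 2107 - 24148 = -22041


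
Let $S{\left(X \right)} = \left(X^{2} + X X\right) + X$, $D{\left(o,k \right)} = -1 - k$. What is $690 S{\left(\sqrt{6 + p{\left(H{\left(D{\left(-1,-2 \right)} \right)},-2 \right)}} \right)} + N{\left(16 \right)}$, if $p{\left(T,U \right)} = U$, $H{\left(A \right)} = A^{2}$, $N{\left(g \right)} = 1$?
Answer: $6901$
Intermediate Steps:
$S{\left(X \right)} = X + 2 X^{2}$ ($S{\left(X \right)} = \left(X^{2} + X^{2}\right) + X = 2 X^{2} + X = X + 2 X^{2}$)
$690 S{\left(\sqrt{6 + p{\left(H{\left(D{\left(-1,-2 \right)} \right)},-2 \right)}} \right)} + N{\left(16 \right)} = 690 \sqrt{6 - 2} \left(1 + 2 \sqrt{6 - 2}\right) + 1 = 690 \sqrt{4} \left(1 + 2 \sqrt{4}\right) + 1 = 690 \cdot 2 \left(1 + 2 \cdot 2\right) + 1 = 690 \cdot 2 \left(1 + 4\right) + 1 = 690 \cdot 2 \cdot 5 + 1 = 690 \cdot 10 + 1 = 6900 + 1 = 6901$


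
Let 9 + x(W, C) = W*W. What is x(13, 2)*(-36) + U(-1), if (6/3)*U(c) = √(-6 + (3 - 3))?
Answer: -5760 + I*√6/2 ≈ -5760.0 + 1.2247*I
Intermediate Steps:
U(c) = I*√6/2 (U(c) = √(-6 + (3 - 3))/2 = √(-6 + 0)/2 = √(-6)/2 = (I*√6)/2 = I*√6/2)
x(W, C) = -9 + W² (x(W, C) = -9 + W*W = -9 + W²)
x(13, 2)*(-36) + U(-1) = (-9 + 13²)*(-36) + I*√6/2 = (-9 + 169)*(-36) + I*√6/2 = 160*(-36) + I*√6/2 = -5760 + I*√6/2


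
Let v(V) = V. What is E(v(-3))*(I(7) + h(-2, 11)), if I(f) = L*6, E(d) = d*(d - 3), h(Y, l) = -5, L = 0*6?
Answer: -90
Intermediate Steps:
L = 0
E(d) = d*(-3 + d)
I(f) = 0 (I(f) = 0*6 = 0)
E(v(-3))*(I(7) + h(-2, 11)) = (-3*(-3 - 3))*(0 - 5) = -3*(-6)*(-5) = 18*(-5) = -90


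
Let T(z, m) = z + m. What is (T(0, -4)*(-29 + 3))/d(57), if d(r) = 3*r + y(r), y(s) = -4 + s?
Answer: 13/28 ≈ 0.46429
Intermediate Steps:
T(z, m) = m + z
d(r) = -4 + 4*r (d(r) = 3*r + (-4 + r) = -4 + 4*r)
(T(0, -4)*(-29 + 3))/d(57) = ((-4 + 0)*(-29 + 3))/(-4 + 4*57) = (-4*(-26))/(-4 + 228) = 104/224 = 104*(1/224) = 13/28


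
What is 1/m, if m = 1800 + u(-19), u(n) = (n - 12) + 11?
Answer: 1/1780 ≈ 0.00056180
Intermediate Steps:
u(n) = -1 + n (u(n) = (-12 + n) + 11 = -1 + n)
m = 1780 (m = 1800 + (-1 - 19) = 1800 - 20 = 1780)
1/m = 1/1780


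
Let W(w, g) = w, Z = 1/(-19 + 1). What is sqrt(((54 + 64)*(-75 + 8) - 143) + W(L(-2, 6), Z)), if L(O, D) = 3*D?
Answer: I*sqrt(8031) ≈ 89.616*I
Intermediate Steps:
Z = -1/18 (Z = 1/(-18) = -1/18 ≈ -0.055556)
sqrt(((54 + 64)*(-75 + 8) - 143) + W(L(-2, 6), Z)) = sqrt(((54 + 64)*(-75 + 8) - 143) + 3*6) = sqrt((118*(-67) - 143) + 18) = sqrt((-7906 - 143) + 18) = sqrt(-8049 + 18) = sqrt(-8031) = I*sqrt(8031)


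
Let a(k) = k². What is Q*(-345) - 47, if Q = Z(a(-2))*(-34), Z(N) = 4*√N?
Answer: 93793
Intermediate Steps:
Q = -272 (Q = (4*√((-2)²))*(-34) = (4*√4)*(-34) = (4*2)*(-34) = 8*(-34) = -272)
Q*(-345) - 47 = -272*(-345) - 47 = 93840 - 47 = 93793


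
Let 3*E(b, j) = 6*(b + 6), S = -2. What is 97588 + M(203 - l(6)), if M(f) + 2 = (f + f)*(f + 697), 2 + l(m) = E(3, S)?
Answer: 428202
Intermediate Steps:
E(b, j) = 12 + 2*b (E(b, j) = (6*(b + 6))/3 = (6*(6 + b))/3 = (36 + 6*b)/3 = 12 + 2*b)
l(m) = 16 (l(m) = -2 + (12 + 2*3) = -2 + (12 + 6) = -2 + 18 = 16)
M(f) = -2 + 2*f*(697 + f) (M(f) = -2 + (f + f)*(f + 697) = -2 + (2*f)*(697 + f) = -2 + 2*f*(697 + f))
97588 + M(203 - l(6)) = 97588 + (-2 + 2*(203 - 1*16)**2 + 1394*(203 - 1*16)) = 97588 + (-2 + 2*(203 - 16)**2 + 1394*(203 - 16)) = 97588 + (-2 + 2*187**2 + 1394*187) = 97588 + (-2 + 2*34969 + 260678) = 97588 + (-2 + 69938 + 260678) = 97588 + 330614 = 428202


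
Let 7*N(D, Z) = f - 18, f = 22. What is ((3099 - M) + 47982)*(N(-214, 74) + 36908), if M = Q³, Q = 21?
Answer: 10804615200/7 ≈ 1.5435e+9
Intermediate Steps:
M = 9261 (M = 21³ = 9261)
N(D, Z) = 4/7 (N(D, Z) = (22 - 18)/7 = (⅐)*4 = 4/7)
((3099 - M) + 47982)*(N(-214, 74) + 36908) = ((3099 - 1*9261) + 47982)*(4/7 + 36908) = ((3099 - 9261) + 47982)*(258360/7) = (-6162 + 47982)*(258360/7) = 41820*(258360/7) = 10804615200/7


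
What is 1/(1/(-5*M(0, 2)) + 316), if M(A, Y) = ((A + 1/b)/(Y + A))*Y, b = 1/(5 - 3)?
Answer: 10/3159 ≈ 0.0031656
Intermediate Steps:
b = ½ (b = 1/2 = ½ ≈ 0.50000)
M(A, Y) = Y*(2 + A)/(A + Y) (M(A, Y) = ((A + 1/(½))/(Y + A))*Y = ((A + 2)/(A + Y))*Y = ((2 + A)/(A + Y))*Y = Y*(2 + A)/(A + Y))
1/(1/(-5*M(0, 2)) + 316) = 1/(1/(-10*(2 + 0)/(0 + 2)) + 316) = 1/(1/(-10*2/2) + 316) = 1/(1/(-5*2) + 316) = 1/(1/(-10) + 316) = 1/(-⅒ + 316) = 1/(3159/10) = 10/3159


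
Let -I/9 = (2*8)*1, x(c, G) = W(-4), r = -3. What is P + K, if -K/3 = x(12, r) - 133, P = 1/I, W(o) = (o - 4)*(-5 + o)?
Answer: 26351/144 ≈ 182.99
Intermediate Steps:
W(o) = (-5 + o)*(-4 + o) (W(o) = (-4 + o)*(-5 + o) = (-5 + o)*(-4 + o))
x(c, G) = 72 (x(c, G) = 20 + (-4)² - 9*(-4) = 20 + 16 + 36 = 72)
I = -144 (I = -9*2*8 = -144 ≈ -144.00)
P = -1/144 (P = 1/(-144) = -1/144 ≈ -0.0069444)
K = 183 (K = -3*(72 - 133) = -3*(-61) = 183)
P + K = -1/144 + 183 = 26351/144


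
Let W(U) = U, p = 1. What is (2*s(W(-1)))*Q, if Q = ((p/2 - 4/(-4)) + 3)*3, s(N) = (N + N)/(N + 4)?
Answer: -18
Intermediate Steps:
s(N) = 2*N/(4 + N) (s(N) = (2*N)/(4 + N) = 2*N/(4 + N))
Q = 27/2 (Q = ((1/2 - 4/(-4)) + 3)*3 = ((1*(½) - 4*(-¼)) + 3)*3 = ((½ + 1) + 3)*3 = (3/2 + 3)*3 = (9/2)*3 = 27/2 ≈ 13.500)
(2*s(W(-1)))*Q = (2*(2*(-1)/(4 - 1)))*(27/2) = (2*(2*(-1)/3))*(27/2) = (2*(2*(-1)*(⅓)))*(27/2) = (2*(-⅔))*(27/2) = -4/3*27/2 = -18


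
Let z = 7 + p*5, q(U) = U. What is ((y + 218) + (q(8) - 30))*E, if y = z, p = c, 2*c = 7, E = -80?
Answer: -17640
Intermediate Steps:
c = 7/2 (c = (1/2)*7 = 7/2 ≈ 3.5000)
p = 7/2 ≈ 3.5000
z = 49/2 (z = 7 + (7/2)*5 = 7 + 35/2 = 49/2 ≈ 24.500)
y = 49/2 ≈ 24.500
((y + 218) + (q(8) - 30))*E = ((49/2 + 218) + (8 - 30))*(-80) = (485/2 - 22)*(-80) = (441/2)*(-80) = -17640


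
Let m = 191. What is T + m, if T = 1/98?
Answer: 18719/98 ≈ 191.01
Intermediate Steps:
T = 1/98 ≈ 0.010204
T + m = 1/98 + 191 = 18719/98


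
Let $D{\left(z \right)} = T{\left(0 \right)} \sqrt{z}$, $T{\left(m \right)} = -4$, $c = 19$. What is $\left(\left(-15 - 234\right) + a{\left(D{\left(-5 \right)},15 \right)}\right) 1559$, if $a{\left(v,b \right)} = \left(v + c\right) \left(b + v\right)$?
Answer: $-68596 - 212024 i \sqrt{5} \approx -68596.0 - 4.741 \cdot 10^{5} i$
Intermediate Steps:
$D{\left(z \right)} = - 4 \sqrt{z}$
$a{\left(v,b \right)} = \left(19 + v\right) \left(b + v\right)$ ($a{\left(v,b \right)} = \left(v + 19\right) \left(b + v\right) = \left(19 + v\right) \left(b + v\right)$)
$\left(\left(-15 - 234\right) + a{\left(D{\left(-5 \right)},15 \right)}\right) 1559 = \left(\left(-15 - 234\right) + \left(\left(- 4 \sqrt{-5}\right)^{2} + 19 \cdot 15 + 19 \left(- 4 \sqrt{-5}\right) + 15 \left(- 4 \sqrt{-5}\right)\right)\right) 1559 = \left(\left(-15 - 234\right) + \left(\left(- 4 i \sqrt{5}\right)^{2} + 285 + 19 \left(- 4 i \sqrt{5}\right) + 15 \left(- 4 i \sqrt{5}\right)\right)\right) 1559 = \left(-249 + \left(\left(- 4 i \sqrt{5}\right)^{2} + 285 + 19 \left(- 4 i \sqrt{5}\right) + 15 \left(- 4 i \sqrt{5}\right)\right)\right) 1559 = \left(-249 - \left(-205 + 136 i \sqrt{5}\right)\right) 1559 = \left(-249 + \left(205 - 136 i \sqrt{5}\right)\right) 1559 = \left(-44 - 136 i \sqrt{5}\right) 1559 = -68596 - 212024 i \sqrt{5}$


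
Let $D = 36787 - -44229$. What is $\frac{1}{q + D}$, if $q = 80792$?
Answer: $\frac{1}{161808} \approx 6.1802 \cdot 10^{-6}$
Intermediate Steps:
$D = 81016$ ($D = 36787 + 44229 = 81016$)
$\frac{1}{q + D} = \frac{1}{80792 + 81016} = \frac{1}{161808}$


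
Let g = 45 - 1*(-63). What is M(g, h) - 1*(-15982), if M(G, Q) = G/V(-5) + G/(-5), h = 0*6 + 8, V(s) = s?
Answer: 79694/5 ≈ 15939.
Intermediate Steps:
g = 108 (g = 45 + 63 = 108)
h = 8 (h = 0 + 8 = 8)
M(G, Q) = -2*G/5 (M(G, Q) = G/(-5) + G/(-5) = G*(-1/5) + G*(-1/5) = -G/5 - G/5 = -2*G/5)
M(g, h) - 1*(-15982) = -2/5*108 - 1*(-15982) = -216/5 + 15982 = 79694/5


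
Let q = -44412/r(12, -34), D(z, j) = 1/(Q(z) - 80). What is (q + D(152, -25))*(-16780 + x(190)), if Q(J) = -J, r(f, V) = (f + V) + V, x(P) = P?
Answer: -1526210085/116 ≈ -1.3157e+7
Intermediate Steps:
r(f, V) = f + 2*V (r(f, V) = (V + f) + V = f + 2*V)
D(z, j) = 1/(-80 - z) (D(z, j) = 1/(-z - 80) = 1/(-80 - z))
q = 11103/14 (q = -44412/(12 + 2*(-34)) = -44412/(12 - 68) = -44412/(-56) = -44412*(-1/56) = 11103/14 ≈ 793.07)
(q + D(152, -25))*(-16780 + x(190)) = (11103/14 - 1/(80 + 152))*(-16780 + 190) = (11103/14 - 1/232)*(-16590) = (1287941/1624)*(-16590) = -1526210085/116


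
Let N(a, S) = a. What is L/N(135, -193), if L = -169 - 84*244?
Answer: -4133/27 ≈ -153.07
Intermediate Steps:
L = -20665 (L = -169 - 20496 = -20665)
L/N(135, -193) = -20665/135 = -20665*1/135 = -4133/27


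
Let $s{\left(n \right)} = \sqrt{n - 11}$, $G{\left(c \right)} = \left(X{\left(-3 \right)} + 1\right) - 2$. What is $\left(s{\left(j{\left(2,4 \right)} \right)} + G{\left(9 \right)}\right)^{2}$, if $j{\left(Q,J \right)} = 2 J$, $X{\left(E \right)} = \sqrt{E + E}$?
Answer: $\left(-1 + i \sqrt{3} + i \sqrt{6}\right)^{2} \approx -16.485 - 8.3631 i$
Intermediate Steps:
$X{\left(E \right)} = \sqrt{2} \sqrt{E}$ ($X{\left(E \right)} = \sqrt{2 E} = \sqrt{2} \sqrt{E}$)
$G{\left(c \right)} = -1 + i \sqrt{6}$ ($G{\left(c \right)} = \left(\sqrt{2} \sqrt{-3} + 1\right) - 2 = \left(\sqrt{2} i \sqrt{3} + 1\right) - 2 = \left(i \sqrt{6} + 1\right) - 2 = \left(1 + i \sqrt{6}\right) - 2 = -1 + i \sqrt{6}$)
$s{\left(n \right)} = \sqrt{-11 + n}$
$\left(s{\left(j{\left(2,4 \right)} \right)} + G{\left(9 \right)}\right)^{2} = \left(\sqrt{-11 + 2 \cdot 4} - \left(1 - i \sqrt{6}\right)\right)^{2} = \left(\sqrt{-11 + 8} - \left(1 - i \sqrt{6}\right)\right)^{2} = \left(\sqrt{-3} - \left(1 - i \sqrt{6}\right)\right)^{2} = \left(i \sqrt{3} - \left(1 - i \sqrt{6}\right)\right)^{2} = \left(-1 + i \sqrt{3} + i \sqrt{6}\right)^{2}$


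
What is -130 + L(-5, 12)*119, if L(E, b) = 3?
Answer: 227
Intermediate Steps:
-130 + L(-5, 12)*119 = -130 + 3*119 = -130 + 357 = 227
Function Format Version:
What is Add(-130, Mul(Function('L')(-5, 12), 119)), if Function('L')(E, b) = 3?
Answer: 227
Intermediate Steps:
Add(-130, Mul(Function('L')(-5, 12), 119)) = Add(-130, Mul(3, 119)) = Add(-130, 357) = 227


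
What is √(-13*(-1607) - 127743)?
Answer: 2*I*√26713 ≈ 326.88*I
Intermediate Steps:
√(-13*(-1607) - 127743) = √(20891 - 127743) = √(-106852) = 2*I*√26713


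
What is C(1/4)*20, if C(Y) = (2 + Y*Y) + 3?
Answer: 405/4 ≈ 101.25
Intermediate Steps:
C(Y) = 5 + Y² (C(Y) = (2 + Y²) + 3 = 5 + Y²)
C(1/4)*20 = (5 + (1/4)²)*20 = (5 + (¼)²)*20 = (5 + 1/16)*20 = (81/16)*20 = 405/4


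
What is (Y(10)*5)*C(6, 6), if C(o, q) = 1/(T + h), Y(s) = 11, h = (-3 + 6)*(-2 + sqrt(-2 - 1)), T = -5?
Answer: -605/148 - 165*I*sqrt(3)/148 ≈ -4.0878 - 1.931*I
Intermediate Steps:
h = -6 + 3*I*sqrt(3) (h = 3*(-2 + sqrt(-3)) = 3*(-2 + I*sqrt(3)) = -6 + 3*I*sqrt(3) ≈ -6.0 + 5.1962*I)
C(o, q) = 1/(-11 + 3*I*sqrt(3)) (C(o, q) = 1/(-5 + (-6 + 3*I*sqrt(3))) = 1/(-11 + 3*I*sqrt(3)))
(Y(10)*5)*C(6, 6) = (11*5)*(-11/148 - 3*I*sqrt(3)/148) = 55*(-11/148 - 3*I*sqrt(3)/148) = -605/148 - 165*I*sqrt(3)/148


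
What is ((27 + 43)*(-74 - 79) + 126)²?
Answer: 112021056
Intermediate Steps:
((27 + 43)*(-74 - 79) + 126)² = (70*(-153) + 126)² = (-10710 + 126)² = (-10584)² = 112021056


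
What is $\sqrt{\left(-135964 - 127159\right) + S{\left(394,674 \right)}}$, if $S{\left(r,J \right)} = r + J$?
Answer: $i \sqrt{262055} \approx 511.91 i$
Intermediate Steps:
$S{\left(r,J \right)} = J + r$
$\sqrt{\left(-135964 - 127159\right) + S{\left(394,674 \right)}} = \sqrt{\left(-135964 - 127159\right) + \left(674 + 394\right)} = \sqrt{\left(-135964 - 127159\right) + 1068} = \sqrt{-263123 + 1068} = \sqrt{-262055} = i \sqrt{262055}$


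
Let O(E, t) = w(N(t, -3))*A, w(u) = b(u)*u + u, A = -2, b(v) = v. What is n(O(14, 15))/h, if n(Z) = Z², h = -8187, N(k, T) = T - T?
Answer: 0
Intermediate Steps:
N(k, T) = 0
w(u) = u + u² (w(u) = u*u + u = u² + u = u + u²)
O(E, t) = 0 (O(E, t) = (0*(1 + 0))*(-2) = (0*1)*(-2) = 0*(-2) = 0)
n(O(14, 15))/h = 0²/(-8187) = 0*(-1/8187) = 0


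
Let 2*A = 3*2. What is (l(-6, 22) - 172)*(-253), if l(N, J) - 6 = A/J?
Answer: 83927/2 ≈ 41964.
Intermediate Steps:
A = 3 (A = (3*2)/2 = (½)*6 = 3)
l(N, J) = 6 + 3/J
(l(-6, 22) - 172)*(-253) = ((6 + 3/22) - 172)*(-253) = (135/22 - 172)*(-253) = -3649/22*(-253) = 83927/2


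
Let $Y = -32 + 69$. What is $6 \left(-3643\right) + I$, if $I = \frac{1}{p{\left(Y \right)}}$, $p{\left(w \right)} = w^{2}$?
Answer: $- \frac{29923601}{1369} \approx -21858.0$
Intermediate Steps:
$Y = 37$
$I = \frac{1}{1369}$ ($I = \frac{1}{37^{2}} = \frac{1}{1369} \approx 0.00073046$)
$6 \left(-3643\right) + I = 6 \left(-3643\right) + \frac{1}{1369} = -21858 + \frac{1}{1369} = - \frac{29923601}{1369}$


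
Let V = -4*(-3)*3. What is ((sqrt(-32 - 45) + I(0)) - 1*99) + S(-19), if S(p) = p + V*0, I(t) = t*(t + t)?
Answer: -118 + I*sqrt(77) ≈ -118.0 + 8.775*I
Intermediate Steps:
I(t) = 2*t**2 (I(t) = t*(2*t) = 2*t**2)
V = 36 (V = 12*3 = 36)
S(p) = p (S(p) = p + 36*0 = p + 0 = p)
((sqrt(-32 - 45) + I(0)) - 1*99) + S(-19) = ((sqrt(-32 - 45) + 2*0**2) - 1*99) - 19 = ((sqrt(-77) + 2*0) - 99) - 19 = ((I*sqrt(77) + 0) - 99) - 19 = (I*sqrt(77) - 99) - 19 = (-99 + I*sqrt(77)) - 19 = -118 + I*sqrt(77)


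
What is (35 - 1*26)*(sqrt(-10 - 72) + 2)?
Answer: 18 + 9*I*sqrt(82) ≈ 18.0 + 81.498*I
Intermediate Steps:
(35 - 1*26)*(sqrt(-10 - 72) + 2) = (35 - 26)*(sqrt(-82) + 2) = 9*(I*sqrt(82) + 2) = 9*(2 + I*sqrt(82)) = 18 + 9*I*sqrt(82)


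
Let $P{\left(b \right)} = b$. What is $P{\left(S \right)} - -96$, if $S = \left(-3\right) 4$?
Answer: $84$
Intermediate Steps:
$S = -12$
$P{\left(S \right)} - -96 = -12 - -96 = -12 + 96 = 84$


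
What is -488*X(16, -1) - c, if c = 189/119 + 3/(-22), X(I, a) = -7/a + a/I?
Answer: -633360/187 ≈ -3387.0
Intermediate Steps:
c = 543/374 (c = 189*(1/119) + 3*(-1/22) = 27/17 - 3/22 = 543/374 ≈ 1.4519)
-488*X(16, -1) - c = -488*(-7/(-1) - 1/16) - 1*543/374 = -488*(-7*(-1) - 1*1/16) - 543/374 = -488*(7 - 1/16) - 543/374 = -488*111/16 - 543/374 = -6771/2 - 543/374 = -633360/187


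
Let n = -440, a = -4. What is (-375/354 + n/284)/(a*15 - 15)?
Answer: 1457/41890 ≈ 0.034782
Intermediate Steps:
(-375/354 + n/284)/(a*15 - 15) = (-375/354 - 440/284)/(-4*15 - 15) = (-375*1/354 - 440*1/284)/(-60 - 15) = (-125/118 - 110/71)/(-75) = -21855/8378*(-1/75) = 1457/41890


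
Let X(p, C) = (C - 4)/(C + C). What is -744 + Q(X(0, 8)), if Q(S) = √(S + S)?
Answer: -744 + √2/2 ≈ -743.29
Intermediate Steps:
X(p, C) = (-4 + C)/(2*C) (X(p, C) = (-4 + C)/((2*C)) = (-4 + C)*(1/(2*C)) = (-4 + C)/(2*C))
Q(S) = √2*√S (Q(S) = √(2*S) = √2*√S)
-744 + Q(X(0, 8)) = -744 + √2*√((½)*(-4 + 8)/8) = -744 + √2*√((½)*(⅛)*4) = -744 + √2*√(¼) = -744 + √2*(½) = -744 + √2/2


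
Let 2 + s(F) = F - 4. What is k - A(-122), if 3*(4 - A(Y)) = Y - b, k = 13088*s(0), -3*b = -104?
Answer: -707258/9 ≈ -78584.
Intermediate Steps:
s(F) = -6 + F (s(F) = -2 + (F - 4) = -2 + (-4 + F) = -6 + F)
b = 104/3 (b = -1/3*(-104) = 104/3 ≈ 34.667)
k = -78528 (k = 13088*(-6 + 0) = 13088*(-6) = -78528)
A(Y) = 140/9 - Y/3 (A(Y) = 4 - (Y - 1*104/3)/3 = 4 - (Y - 104/3)/3 = 4 - (-104/3 + Y)/3 = 4 + (104/9 - Y/3) = 140/9 - Y/3)
k - A(-122) = -78528 - (140/9 - 1/3*(-122)) = -78528 - (140/9 + 122/3) = -78528 - 1*506/9 = -78528 - 506/9 = -707258/9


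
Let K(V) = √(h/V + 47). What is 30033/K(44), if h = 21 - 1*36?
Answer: 60066*√22583/2053 ≈ 4396.7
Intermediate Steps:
h = -15 (h = 21 - 36 = -15)
K(V) = √(47 - 15/V) (K(V) = √(-15/V + 47) = √(47 - 15/V))
30033/K(44) = 30033/(√(47 - 15/44)) = 30033/(√(2053/44)) = 30033/((√22583/22)) = 30033*(2*√22583/2053) = 60066*√22583/2053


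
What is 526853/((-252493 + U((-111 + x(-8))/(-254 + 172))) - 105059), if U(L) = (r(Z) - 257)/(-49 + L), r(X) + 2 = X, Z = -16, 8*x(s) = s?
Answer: -1028943909/698287781 ≈ -1.4735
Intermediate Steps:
x(s) = s/8
r(X) = -2 + X
U(L) = -275/(-49 + L) (U(L) = ((-2 - 16) - 257)/(-49 + L) = (-18 - 257)/(-49 + L) = -275/(-49 + L))
526853/((-252493 + U((-111 + x(-8))/(-254 + 172))) - 105059) = 526853/((-252493 - 275/(-49 + (-111 + (1/8)*(-8))/(-254 + 172))) - 105059) = 526853/((-252493 - 275/(-49 + (-111 - 1)/(-82))) - 105059) = 526853/((-252493 - 275/(-49 - 112*(-1/82))) - 105059) = 526853/((-252493 - 275/(-49 + 56/41)) - 105059) = 526853/((-252493 - 275/(-1953/41)) - 105059) = 526853/((-252493 - 275*(-41/1953)) - 105059) = 526853/((-252493 + 11275/1953) - 105059) = 526853/(-493107554/1953 - 105059) = 526853/(-698287781/1953) = 526853*(-1953/698287781) = -1028943909/698287781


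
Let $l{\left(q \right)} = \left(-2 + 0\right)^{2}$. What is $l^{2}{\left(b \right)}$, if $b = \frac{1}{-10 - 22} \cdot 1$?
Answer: $16$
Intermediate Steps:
$b = - \frac{1}{32}$ ($b = \frac{1}{-32} \cdot 1 = \left(- \frac{1}{32}\right) 1 = - \frac{1}{32} \approx -0.03125$)
$l{\left(q \right)} = 4$ ($l{\left(q \right)} = \left(-2\right)^{2} = 4$)
$l^{2}{\left(b \right)} = 4^{2} = 16$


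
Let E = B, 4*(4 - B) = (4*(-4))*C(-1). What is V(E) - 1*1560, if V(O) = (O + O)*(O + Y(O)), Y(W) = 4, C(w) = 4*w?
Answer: -1368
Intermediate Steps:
B = -12 (B = 4 - 4*(-4)*4*(-1)/4 = 4 - (-4)*(-4) = 4 - ¼*64 = 4 - 16 = -12)
E = -12
V(O) = 2*O*(4 + O) (V(O) = (O + O)*(O + 4) = (2*O)*(4 + O) = 2*O*(4 + O))
V(E) - 1*1560 = 2*(-12)*(4 - 12) - 1*1560 = 2*(-12)*(-8) - 1560 = 192 - 1560 = -1368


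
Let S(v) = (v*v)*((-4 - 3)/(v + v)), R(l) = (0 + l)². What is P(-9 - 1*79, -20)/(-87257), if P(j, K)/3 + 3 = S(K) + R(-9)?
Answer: -444/87257 ≈ -0.0050884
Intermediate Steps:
R(l) = l²
S(v) = -7*v/2 (S(v) = v²*(-7*1/(2*v)) = v²*(-7/(2*v)) = -7*v/2)
P(j, K) = 234 - 21*K/2 (P(j, K) = -9 + 3*(-7*K/2 + (-9)²) = -9 + 3*(-7*K/2 + 81) = -9 + 3*(81 - 7*K/2) = -9 + (243 - 21*K/2) = 234 - 21*K/2)
P(-9 - 1*79, -20)/(-87257) = (234 - 21/2*(-20))/(-87257) = (234 + 210)*(-1/87257) = 444*(-1/87257) = -444/87257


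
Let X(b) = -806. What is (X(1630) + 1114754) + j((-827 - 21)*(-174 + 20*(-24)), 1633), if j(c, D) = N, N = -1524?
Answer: 1112424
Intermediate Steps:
j(c, D) = -1524
(X(1630) + 1114754) + j((-827 - 21)*(-174 + 20*(-24)), 1633) = (-806 + 1114754) - 1524 = 1113948 - 1524 = 1112424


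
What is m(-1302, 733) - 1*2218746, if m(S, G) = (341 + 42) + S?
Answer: -2219665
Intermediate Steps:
m(S, G) = 383 + S
m(-1302, 733) - 1*2218746 = (383 - 1302) - 1*2218746 = -919 - 2218746 = -2219665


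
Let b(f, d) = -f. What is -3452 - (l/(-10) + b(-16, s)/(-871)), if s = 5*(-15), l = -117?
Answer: -30168667/8710 ≈ -3463.7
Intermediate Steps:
s = -75
-3452 - (l/(-10) + b(-16, s)/(-871)) = -3452 - (-117/(-10) - 1*(-16)/(-871)) = -3452 - (-117*(-1/10) + 16*(-1/871)) = -3452 - (117/10 - 16/871) = -3452 - 1*101747/8710 = -3452 - 101747/8710 = -30168667/8710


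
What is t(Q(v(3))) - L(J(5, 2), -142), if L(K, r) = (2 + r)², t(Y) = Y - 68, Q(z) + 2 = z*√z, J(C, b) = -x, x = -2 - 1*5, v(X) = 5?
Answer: -19670 + 5*√5 ≈ -19659.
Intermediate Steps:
x = -7 (x = -2 - 5 = -7)
J(C, b) = 7 (J(C, b) = -1*(-7) = 7)
Q(z) = -2 + z^(3/2) (Q(z) = -2 + z*√z = -2 + z^(3/2))
t(Y) = -68 + Y
t(Q(v(3))) - L(J(5, 2), -142) = (-68 + (-2 + 5^(3/2))) - (2 - 142)² = (-68 + (-2 + 5*√5)) - 1*(-140)² = (-70 + 5*√5) - 1*19600 = (-70 + 5*√5) - 19600 = -19670 + 5*√5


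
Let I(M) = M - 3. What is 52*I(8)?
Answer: 260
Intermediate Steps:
I(M) = -3 + M
52*I(8) = 52*(-3 + 8) = 52*5 = 260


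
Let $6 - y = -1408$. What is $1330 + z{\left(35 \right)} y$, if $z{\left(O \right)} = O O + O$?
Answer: $1782970$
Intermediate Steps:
$y = 1414$ ($y = 6 - -1408 = 6 + 1408 = 1414$)
$z{\left(O \right)} = O + O^{2}$ ($z{\left(O \right)} = O^{2} + O = O + O^{2}$)
$1330 + z{\left(35 \right)} y = 1330 + 35 \left(1 + 35\right) 1414 = 1330 + 35 \cdot 36 \cdot 1414 = 1330 + 1260 \cdot 1414 = 1330 + 1781640 = 1782970$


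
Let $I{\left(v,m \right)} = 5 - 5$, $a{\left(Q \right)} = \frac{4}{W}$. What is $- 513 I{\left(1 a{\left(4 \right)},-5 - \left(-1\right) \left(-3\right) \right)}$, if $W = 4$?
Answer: $0$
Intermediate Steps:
$a{\left(Q \right)} = 1$ ($a{\left(Q \right)} = \frac{4}{4} = 4 \cdot \frac{1}{4} = 1$)
$I{\left(v,m \right)} = 0$ ($I{\left(v,m \right)} = 5 - 5 = 0$)
$- 513 I{\left(1 a{\left(4 \right)},-5 - \left(-1\right) \left(-3\right) \right)} = \left(-513\right) 0 = 0$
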